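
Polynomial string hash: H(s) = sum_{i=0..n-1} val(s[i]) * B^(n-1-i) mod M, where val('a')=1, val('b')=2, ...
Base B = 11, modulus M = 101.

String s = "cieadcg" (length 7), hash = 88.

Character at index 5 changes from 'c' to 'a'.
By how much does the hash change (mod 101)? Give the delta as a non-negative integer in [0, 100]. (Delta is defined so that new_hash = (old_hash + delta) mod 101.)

Delta formula: (val(new) - val(old)) * B^(n-1-k) mod M
  val('a') - val('c') = 1 - 3 = -2
  B^(n-1-k) = 11^1 mod 101 = 11
  Delta = -2 * 11 mod 101 = 79

Answer: 79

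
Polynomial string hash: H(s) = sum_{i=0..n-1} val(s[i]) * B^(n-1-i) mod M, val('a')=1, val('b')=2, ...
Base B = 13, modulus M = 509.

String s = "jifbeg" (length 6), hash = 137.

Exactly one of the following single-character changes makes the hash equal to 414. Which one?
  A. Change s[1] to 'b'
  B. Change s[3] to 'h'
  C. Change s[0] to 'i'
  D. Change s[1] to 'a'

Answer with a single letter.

Answer: C

Derivation:
Option A: s[1]='i'->'b', delta=(2-9)*13^4 mod 509 = 110, hash=137+110 mod 509 = 247
Option B: s[3]='b'->'h', delta=(8-2)*13^2 mod 509 = 505, hash=137+505 mod 509 = 133
Option C: s[0]='j'->'i', delta=(9-10)*13^5 mod 509 = 277, hash=137+277 mod 509 = 414 <-- target
Option D: s[1]='i'->'a', delta=(1-9)*13^4 mod 509 = 53, hash=137+53 mod 509 = 190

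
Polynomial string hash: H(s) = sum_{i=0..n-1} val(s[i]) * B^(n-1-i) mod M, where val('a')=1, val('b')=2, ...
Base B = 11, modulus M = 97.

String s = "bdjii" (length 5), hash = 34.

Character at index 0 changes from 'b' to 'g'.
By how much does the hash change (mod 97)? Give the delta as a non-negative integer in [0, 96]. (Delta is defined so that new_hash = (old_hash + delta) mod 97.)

Answer: 67

Derivation:
Delta formula: (val(new) - val(old)) * B^(n-1-k) mod M
  val('g') - val('b') = 7 - 2 = 5
  B^(n-1-k) = 11^4 mod 97 = 91
  Delta = 5 * 91 mod 97 = 67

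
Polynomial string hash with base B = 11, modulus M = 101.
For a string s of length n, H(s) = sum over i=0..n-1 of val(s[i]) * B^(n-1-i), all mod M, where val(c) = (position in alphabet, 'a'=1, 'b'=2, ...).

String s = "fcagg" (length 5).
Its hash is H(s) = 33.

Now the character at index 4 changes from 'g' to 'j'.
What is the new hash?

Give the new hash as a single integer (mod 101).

Answer: 36

Derivation:
val('g') = 7, val('j') = 10
Position k = 4, exponent = n-1-k = 0
B^0 mod M = 11^0 mod 101 = 1
Delta = (10 - 7) * 1 mod 101 = 3
New hash = (33 + 3) mod 101 = 36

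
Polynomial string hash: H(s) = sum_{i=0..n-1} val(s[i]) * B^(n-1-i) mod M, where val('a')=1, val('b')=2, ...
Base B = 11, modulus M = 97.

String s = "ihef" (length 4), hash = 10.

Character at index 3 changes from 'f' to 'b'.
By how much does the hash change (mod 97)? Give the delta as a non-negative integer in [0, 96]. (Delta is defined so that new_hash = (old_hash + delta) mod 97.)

Answer: 93

Derivation:
Delta formula: (val(new) - val(old)) * B^(n-1-k) mod M
  val('b') - val('f') = 2 - 6 = -4
  B^(n-1-k) = 11^0 mod 97 = 1
  Delta = -4 * 1 mod 97 = 93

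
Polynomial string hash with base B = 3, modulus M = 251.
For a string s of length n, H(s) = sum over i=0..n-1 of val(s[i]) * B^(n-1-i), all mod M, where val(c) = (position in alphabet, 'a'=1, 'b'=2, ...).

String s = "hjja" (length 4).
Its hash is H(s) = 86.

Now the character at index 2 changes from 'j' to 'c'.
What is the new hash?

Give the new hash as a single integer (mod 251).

Answer: 65

Derivation:
val('j') = 10, val('c') = 3
Position k = 2, exponent = n-1-k = 1
B^1 mod M = 3^1 mod 251 = 3
Delta = (3 - 10) * 3 mod 251 = 230
New hash = (86 + 230) mod 251 = 65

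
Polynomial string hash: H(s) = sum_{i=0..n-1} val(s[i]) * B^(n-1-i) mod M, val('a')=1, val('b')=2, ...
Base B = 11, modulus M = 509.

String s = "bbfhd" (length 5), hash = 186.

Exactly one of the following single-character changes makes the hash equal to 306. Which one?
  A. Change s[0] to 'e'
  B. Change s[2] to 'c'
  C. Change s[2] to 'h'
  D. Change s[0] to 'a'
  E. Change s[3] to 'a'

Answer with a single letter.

Option A: s[0]='b'->'e', delta=(5-2)*11^4 mod 509 = 149, hash=186+149 mod 509 = 335
Option B: s[2]='f'->'c', delta=(3-6)*11^2 mod 509 = 146, hash=186+146 mod 509 = 332
Option C: s[2]='f'->'h', delta=(8-6)*11^2 mod 509 = 242, hash=186+242 mod 509 = 428
Option D: s[0]='b'->'a', delta=(1-2)*11^4 mod 509 = 120, hash=186+120 mod 509 = 306 <-- target
Option E: s[3]='h'->'a', delta=(1-8)*11^1 mod 509 = 432, hash=186+432 mod 509 = 109

Answer: D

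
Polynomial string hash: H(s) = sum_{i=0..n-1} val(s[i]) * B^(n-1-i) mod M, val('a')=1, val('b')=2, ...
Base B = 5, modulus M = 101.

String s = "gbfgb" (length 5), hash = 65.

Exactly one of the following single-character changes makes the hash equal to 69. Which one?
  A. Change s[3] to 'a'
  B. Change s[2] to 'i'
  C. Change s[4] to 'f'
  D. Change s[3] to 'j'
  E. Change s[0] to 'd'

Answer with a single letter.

Answer: C

Derivation:
Option A: s[3]='g'->'a', delta=(1-7)*5^1 mod 101 = 71, hash=65+71 mod 101 = 35
Option B: s[2]='f'->'i', delta=(9-6)*5^2 mod 101 = 75, hash=65+75 mod 101 = 39
Option C: s[4]='b'->'f', delta=(6-2)*5^0 mod 101 = 4, hash=65+4 mod 101 = 69 <-- target
Option D: s[3]='g'->'j', delta=(10-7)*5^1 mod 101 = 15, hash=65+15 mod 101 = 80
Option E: s[0]='g'->'d', delta=(4-7)*5^4 mod 101 = 44, hash=65+44 mod 101 = 8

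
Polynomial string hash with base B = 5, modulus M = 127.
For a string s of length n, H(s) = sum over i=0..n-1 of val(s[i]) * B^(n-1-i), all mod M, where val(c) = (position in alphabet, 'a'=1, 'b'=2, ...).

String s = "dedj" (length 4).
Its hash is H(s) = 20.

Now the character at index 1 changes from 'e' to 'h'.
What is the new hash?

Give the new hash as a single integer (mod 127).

val('e') = 5, val('h') = 8
Position k = 1, exponent = n-1-k = 2
B^2 mod M = 5^2 mod 127 = 25
Delta = (8 - 5) * 25 mod 127 = 75
New hash = (20 + 75) mod 127 = 95

Answer: 95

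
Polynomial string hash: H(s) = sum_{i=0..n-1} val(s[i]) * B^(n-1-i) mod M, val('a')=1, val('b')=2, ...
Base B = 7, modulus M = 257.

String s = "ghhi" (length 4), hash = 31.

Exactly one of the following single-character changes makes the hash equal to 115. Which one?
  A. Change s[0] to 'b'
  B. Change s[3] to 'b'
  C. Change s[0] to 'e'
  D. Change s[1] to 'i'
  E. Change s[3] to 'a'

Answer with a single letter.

Option A: s[0]='g'->'b', delta=(2-7)*7^3 mod 257 = 84, hash=31+84 mod 257 = 115 <-- target
Option B: s[3]='i'->'b', delta=(2-9)*7^0 mod 257 = 250, hash=31+250 mod 257 = 24
Option C: s[0]='g'->'e', delta=(5-7)*7^3 mod 257 = 85, hash=31+85 mod 257 = 116
Option D: s[1]='h'->'i', delta=(9-8)*7^2 mod 257 = 49, hash=31+49 mod 257 = 80
Option E: s[3]='i'->'a', delta=(1-9)*7^0 mod 257 = 249, hash=31+249 mod 257 = 23

Answer: A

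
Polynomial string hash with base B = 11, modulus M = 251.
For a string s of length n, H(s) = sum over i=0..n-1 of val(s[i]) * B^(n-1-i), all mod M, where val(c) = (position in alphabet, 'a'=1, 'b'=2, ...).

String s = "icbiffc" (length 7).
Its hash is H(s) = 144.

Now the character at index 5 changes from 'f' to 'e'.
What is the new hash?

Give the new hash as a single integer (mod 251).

Answer: 133

Derivation:
val('f') = 6, val('e') = 5
Position k = 5, exponent = n-1-k = 1
B^1 mod M = 11^1 mod 251 = 11
Delta = (5 - 6) * 11 mod 251 = 240
New hash = (144 + 240) mod 251 = 133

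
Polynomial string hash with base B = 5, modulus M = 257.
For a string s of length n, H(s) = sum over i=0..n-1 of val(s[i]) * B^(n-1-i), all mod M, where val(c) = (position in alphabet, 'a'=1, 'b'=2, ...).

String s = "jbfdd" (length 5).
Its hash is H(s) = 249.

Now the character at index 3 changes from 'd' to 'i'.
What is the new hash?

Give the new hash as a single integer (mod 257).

Answer: 17

Derivation:
val('d') = 4, val('i') = 9
Position k = 3, exponent = n-1-k = 1
B^1 mod M = 5^1 mod 257 = 5
Delta = (9 - 4) * 5 mod 257 = 25
New hash = (249 + 25) mod 257 = 17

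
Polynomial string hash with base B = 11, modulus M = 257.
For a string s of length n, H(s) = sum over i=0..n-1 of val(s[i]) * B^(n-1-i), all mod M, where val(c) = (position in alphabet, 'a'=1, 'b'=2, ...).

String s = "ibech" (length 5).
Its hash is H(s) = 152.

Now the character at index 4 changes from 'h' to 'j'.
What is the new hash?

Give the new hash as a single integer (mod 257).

val('h') = 8, val('j') = 10
Position k = 4, exponent = n-1-k = 0
B^0 mod M = 11^0 mod 257 = 1
Delta = (10 - 8) * 1 mod 257 = 2
New hash = (152 + 2) mod 257 = 154

Answer: 154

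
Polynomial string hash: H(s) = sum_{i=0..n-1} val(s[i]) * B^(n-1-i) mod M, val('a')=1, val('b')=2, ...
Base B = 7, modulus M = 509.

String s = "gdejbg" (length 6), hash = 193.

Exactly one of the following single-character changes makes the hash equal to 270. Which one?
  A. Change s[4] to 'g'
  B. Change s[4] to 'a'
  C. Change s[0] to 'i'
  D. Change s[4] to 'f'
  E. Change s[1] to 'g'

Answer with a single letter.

Option A: s[4]='b'->'g', delta=(7-2)*7^1 mod 509 = 35, hash=193+35 mod 509 = 228
Option B: s[4]='b'->'a', delta=(1-2)*7^1 mod 509 = 502, hash=193+502 mod 509 = 186
Option C: s[0]='g'->'i', delta=(9-7)*7^5 mod 509 = 20, hash=193+20 mod 509 = 213
Option D: s[4]='b'->'f', delta=(6-2)*7^1 mod 509 = 28, hash=193+28 mod 509 = 221
Option E: s[1]='d'->'g', delta=(7-4)*7^4 mod 509 = 77, hash=193+77 mod 509 = 270 <-- target

Answer: E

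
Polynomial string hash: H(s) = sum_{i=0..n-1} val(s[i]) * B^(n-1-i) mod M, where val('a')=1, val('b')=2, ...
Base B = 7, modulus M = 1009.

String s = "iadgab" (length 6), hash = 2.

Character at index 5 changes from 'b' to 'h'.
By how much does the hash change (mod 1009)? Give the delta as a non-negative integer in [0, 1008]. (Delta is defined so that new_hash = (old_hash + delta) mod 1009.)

Answer: 6

Derivation:
Delta formula: (val(new) - val(old)) * B^(n-1-k) mod M
  val('h') - val('b') = 8 - 2 = 6
  B^(n-1-k) = 7^0 mod 1009 = 1
  Delta = 6 * 1 mod 1009 = 6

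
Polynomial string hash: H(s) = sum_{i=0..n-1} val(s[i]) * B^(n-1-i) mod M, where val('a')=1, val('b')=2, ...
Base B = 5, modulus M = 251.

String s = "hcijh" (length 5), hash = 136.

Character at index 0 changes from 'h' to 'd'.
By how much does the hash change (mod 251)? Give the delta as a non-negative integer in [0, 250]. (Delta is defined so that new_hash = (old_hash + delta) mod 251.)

Delta formula: (val(new) - val(old)) * B^(n-1-k) mod M
  val('d') - val('h') = 4 - 8 = -4
  B^(n-1-k) = 5^4 mod 251 = 123
  Delta = -4 * 123 mod 251 = 10

Answer: 10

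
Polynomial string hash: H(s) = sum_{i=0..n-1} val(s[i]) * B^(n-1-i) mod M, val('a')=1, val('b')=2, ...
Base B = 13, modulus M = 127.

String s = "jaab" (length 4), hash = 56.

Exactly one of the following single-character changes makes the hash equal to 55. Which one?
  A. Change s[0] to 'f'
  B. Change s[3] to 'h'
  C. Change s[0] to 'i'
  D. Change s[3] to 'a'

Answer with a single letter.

Answer: D

Derivation:
Option A: s[0]='j'->'f', delta=(6-10)*13^3 mod 127 = 102, hash=56+102 mod 127 = 31
Option B: s[3]='b'->'h', delta=(8-2)*13^0 mod 127 = 6, hash=56+6 mod 127 = 62
Option C: s[0]='j'->'i', delta=(9-10)*13^3 mod 127 = 89, hash=56+89 mod 127 = 18
Option D: s[3]='b'->'a', delta=(1-2)*13^0 mod 127 = 126, hash=56+126 mod 127 = 55 <-- target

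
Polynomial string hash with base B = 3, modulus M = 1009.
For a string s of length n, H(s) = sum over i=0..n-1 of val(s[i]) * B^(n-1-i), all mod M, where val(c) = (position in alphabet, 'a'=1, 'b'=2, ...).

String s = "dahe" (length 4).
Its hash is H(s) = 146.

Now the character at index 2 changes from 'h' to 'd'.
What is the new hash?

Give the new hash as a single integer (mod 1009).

Answer: 134

Derivation:
val('h') = 8, val('d') = 4
Position k = 2, exponent = n-1-k = 1
B^1 mod M = 3^1 mod 1009 = 3
Delta = (4 - 8) * 3 mod 1009 = 997
New hash = (146 + 997) mod 1009 = 134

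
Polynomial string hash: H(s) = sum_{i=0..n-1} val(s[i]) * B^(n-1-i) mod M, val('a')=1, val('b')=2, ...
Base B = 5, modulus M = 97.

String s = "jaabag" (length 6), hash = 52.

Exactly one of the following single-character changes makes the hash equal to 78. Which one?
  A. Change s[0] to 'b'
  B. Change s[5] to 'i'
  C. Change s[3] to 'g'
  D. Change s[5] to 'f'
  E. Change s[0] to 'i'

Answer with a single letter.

Option A: s[0]='j'->'b', delta=(2-10)*5^5 mod 97 = 26, hash=52+26 mod 97 = 78 <-- target
Option B: s[5]='g'->'i', delta=(9-7)*5^0 mod 97 = 2, hash=52+2 mod 97 = 54
Option C: s[3]='b'->'g', delta=(7-2)*5^2 mod 97 = 28, hash=52+28 mod 97 = 80
Option D: s[5]='g'->'f', delta=(6-7)*5^0 mod 97 = 96, hash=52+96 mod 97 = 51
Option E: s[0]='j'->'i', delta=(9-10)*5^5 mod 97 = 76, hash=52+76 mod 97 = 31

Answer: A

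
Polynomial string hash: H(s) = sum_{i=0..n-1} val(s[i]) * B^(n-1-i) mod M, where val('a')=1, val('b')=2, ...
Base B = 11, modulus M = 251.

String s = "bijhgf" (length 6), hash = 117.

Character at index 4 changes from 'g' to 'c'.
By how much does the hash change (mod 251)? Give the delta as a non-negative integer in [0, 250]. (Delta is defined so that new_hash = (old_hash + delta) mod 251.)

Delta formula: (val(new) - val(old)) * B^(n-1-k) mod M
  val('c') - val('g') = 3 - 7 = -4
  B^(n-1-k) = 11^1 mod 251 = 11
  Delta = -4 * 11 mod 251 = 207

Answer: 207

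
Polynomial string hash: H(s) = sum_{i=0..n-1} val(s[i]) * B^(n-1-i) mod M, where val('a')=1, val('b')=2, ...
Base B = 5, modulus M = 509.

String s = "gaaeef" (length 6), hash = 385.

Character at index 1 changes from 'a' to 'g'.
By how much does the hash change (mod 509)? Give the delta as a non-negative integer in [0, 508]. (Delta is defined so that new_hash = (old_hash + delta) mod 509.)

Delta formula: (val(new) - val(old)) * B^(n-1-k) mod M
  val('g') - val('a') = 7 - 1 = 6
  B^(n-1-k) = 5^4 mod 509 = 116
  Delta = 6 * 116 mod 509 = 187

Answer: 187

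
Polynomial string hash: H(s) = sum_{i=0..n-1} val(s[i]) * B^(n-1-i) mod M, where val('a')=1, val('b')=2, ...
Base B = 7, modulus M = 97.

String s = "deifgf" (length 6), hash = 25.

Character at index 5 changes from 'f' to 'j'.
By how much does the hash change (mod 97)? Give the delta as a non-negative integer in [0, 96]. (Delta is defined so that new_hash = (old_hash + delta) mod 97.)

Delta formula: (val(new) - val(old)) * B^(n-1-k) mod M
  val('j') - val('f') = 10 - 6 = 4
  B^(n-1-k) = 7^0 mod 97 = 1
  Delta = 4 * 1 mod 97 = 4

Answer: 4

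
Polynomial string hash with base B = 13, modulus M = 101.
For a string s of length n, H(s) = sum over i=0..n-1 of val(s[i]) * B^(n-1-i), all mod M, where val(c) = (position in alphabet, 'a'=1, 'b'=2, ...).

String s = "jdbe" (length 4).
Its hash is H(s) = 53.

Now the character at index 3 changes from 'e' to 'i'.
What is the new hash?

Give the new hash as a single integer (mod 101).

Answer: 57

Derivation:
val('e') = 5, val('i') = 9
Position k = 3, exponent = n-1-k = 0
B^0 mod M = 13^0 mod 101 = 1
Delta = (9 - 5) * 1 mod 101 = 4
New hash = (53 + 4) mod 101 = 57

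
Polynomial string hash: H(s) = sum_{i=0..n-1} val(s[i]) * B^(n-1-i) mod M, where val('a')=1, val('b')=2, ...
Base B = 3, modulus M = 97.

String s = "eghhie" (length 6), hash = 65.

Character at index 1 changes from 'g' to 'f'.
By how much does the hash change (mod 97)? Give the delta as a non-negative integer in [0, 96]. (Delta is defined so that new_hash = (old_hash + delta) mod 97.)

Delta formula: (val(new) - val(old)) * B^(n-1-k) mod M
  val('f') - val('g') = 6 - 7 = -1
  B^(n-1-k) = 3^4 mod 97 = 81
  Delta = -1 * 81 mod 97 = 16

Answer: 16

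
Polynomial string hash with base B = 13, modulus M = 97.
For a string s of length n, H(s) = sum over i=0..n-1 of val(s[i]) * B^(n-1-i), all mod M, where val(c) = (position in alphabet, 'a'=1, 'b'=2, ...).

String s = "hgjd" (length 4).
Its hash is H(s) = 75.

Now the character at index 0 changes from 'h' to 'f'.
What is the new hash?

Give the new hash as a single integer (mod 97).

Answer: 46

Derivation:
val('h') = 8, val('f') = 6
Position k = 0, exponent = n-1-k = 3
B^3 mod M = 13^3 mod 97 = 63
Delta = (6 - 8) * 63 mod 97 = 68
New hash = (75 + 68) mod 97 = 46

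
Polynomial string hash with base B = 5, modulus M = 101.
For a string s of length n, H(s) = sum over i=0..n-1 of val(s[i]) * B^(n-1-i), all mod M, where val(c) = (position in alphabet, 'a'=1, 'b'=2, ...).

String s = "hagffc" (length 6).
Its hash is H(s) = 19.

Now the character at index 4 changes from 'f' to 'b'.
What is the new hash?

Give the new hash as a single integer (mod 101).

val('f') = 6, val('b') = 2
Position k = 4, exponent = n-1-k = 1
B^1 mod M = 5^1 mod 101 = 5
Delta = (2 - 6) * 5 mod 101 = 81
New hash = (19 + 81) mod 101 = 100

Answer: 100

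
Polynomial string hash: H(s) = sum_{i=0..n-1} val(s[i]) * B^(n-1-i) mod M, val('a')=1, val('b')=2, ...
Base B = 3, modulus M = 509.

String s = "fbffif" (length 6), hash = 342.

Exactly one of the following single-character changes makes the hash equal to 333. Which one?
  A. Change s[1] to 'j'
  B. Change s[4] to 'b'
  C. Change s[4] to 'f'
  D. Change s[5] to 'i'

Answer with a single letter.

Answer: C

Derivation:
Option A: s[1]='b'->'j', delta=(10-2)*3^4 mod 509 = 139, hash=342+139 mod 509 = 481
Option B: s[4]='i'->'b', delta=(2-9)*3^1 mod 509 = 488, hash=342+488 mod 509 = 321
Option C: s[4]='i'->'f', delta=(6-9)*3^1 mod 509 = 500, hash=342+500 mod 509 = 333 <-- target
Option D: s[5]='f'->'i', delta=(9-6)*3^0 mod 509 = 3, hash=342+3 mod 509 = 345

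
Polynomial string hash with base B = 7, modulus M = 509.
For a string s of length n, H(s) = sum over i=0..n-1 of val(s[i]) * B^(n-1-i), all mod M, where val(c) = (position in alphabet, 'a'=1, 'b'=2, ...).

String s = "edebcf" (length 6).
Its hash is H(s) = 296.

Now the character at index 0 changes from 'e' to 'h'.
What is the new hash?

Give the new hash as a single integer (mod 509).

Answer: 326

Derivation:
val('e') = 5, val('h') = 8
Position k = 0, exponent = n-1-k = 5
B^5 mod M = 7^5 mod 509 = 10
Delta = (8 - 5) * 10 mod 509 = 30
New hash = (296 + 30) mod 509 = 326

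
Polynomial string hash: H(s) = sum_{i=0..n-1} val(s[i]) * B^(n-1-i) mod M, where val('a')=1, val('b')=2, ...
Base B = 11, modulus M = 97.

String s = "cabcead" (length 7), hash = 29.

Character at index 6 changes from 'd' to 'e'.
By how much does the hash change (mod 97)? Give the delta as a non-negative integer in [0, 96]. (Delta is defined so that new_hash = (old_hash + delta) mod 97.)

Delta formula: (val(new) - val(old)) * B^(n-1-k) mod M
  val('e') - val('d') = 5 - 4 = 1
  B^(n-1-k) = 11^0 mod 97 = 1
  Delta = 1 * 1 mod 97 = 1

Answer: 1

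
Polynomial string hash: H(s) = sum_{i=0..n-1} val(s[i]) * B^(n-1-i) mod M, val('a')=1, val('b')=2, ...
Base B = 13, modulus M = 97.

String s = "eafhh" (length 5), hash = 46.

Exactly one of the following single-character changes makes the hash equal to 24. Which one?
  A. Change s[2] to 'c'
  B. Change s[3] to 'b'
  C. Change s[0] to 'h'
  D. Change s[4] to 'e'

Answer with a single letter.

Answer: A

Derivation:
Option A: s[2]='f'->'c', delta=(3-6)*13^2 mod 97 = 75, hash=46+75 mod 97 = 24 <-- target
Option B: s[3]='h'->'b', delta=(2-8)*13^1 mod 97 = 19, hash=46+19 mod 97 = 65
Option C: s[0]='e'->'h', delta=(8-5)*13^4 mod 97 = 32, hash=46+32 mod 97 = 78
Option D: s[4]='h'->'e', delta=(5-8)*13^0 mod 97 = 94, hash=46+94 mod 97 = 43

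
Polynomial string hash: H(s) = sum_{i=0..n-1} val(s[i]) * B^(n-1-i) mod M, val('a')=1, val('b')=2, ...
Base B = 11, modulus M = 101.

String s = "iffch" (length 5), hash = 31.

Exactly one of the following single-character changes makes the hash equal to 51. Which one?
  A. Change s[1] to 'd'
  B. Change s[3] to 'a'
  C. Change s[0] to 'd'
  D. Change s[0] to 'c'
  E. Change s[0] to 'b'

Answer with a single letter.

Option A: s[1]='f'->'d', delta=(4-6)*11^3 mod 101 = 65, hash=31+65 mod 101 = 96
Option B: s[3]='c'->'a', delta=(1-3)*11^1 mod 101 = 79, hash=31+79 mod 101 = 9
Option C: s[0]='i'->'d', delta=(4-9)*11^4 mod 101 = 20, hash=31+20 mod 101 = 51 <-- target
Option D: s[0]='i'->'c', delta=(3-9)*11^4 mod 101 = 24, hash=31+24 mod 101 = 55
Option E: s[0]='i'->'b', delta=(2-9)*11^4 mod 101 = 28, hash=31+28 mod 101 = 59

Answer: C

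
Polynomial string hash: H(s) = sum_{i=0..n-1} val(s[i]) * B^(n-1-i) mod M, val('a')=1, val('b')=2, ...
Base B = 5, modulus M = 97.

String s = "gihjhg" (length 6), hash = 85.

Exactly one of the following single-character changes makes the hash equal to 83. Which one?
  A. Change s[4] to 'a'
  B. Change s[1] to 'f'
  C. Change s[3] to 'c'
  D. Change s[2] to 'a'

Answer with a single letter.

Option A: s[4]='h'->'a', delta=(1-8)*5^1 mod 97 = 62, hash=85+62 mod 97 = 50
Option B: s[1]='i'->'f', delta=(6-9)*5^4 mod 97 = 65, hash=85+65 mod 97 = 53
Option C: s[3]='j'->'c', delta=(3-10)*5^2 mod 97 = 19, hash=85+19 mod 97 = 7
Option D: s[2]='h'->'a', delta=(1-8)*5^3 mod 97 = 95, hash=85+95 mod 97 = 83 <-- target

Answer: D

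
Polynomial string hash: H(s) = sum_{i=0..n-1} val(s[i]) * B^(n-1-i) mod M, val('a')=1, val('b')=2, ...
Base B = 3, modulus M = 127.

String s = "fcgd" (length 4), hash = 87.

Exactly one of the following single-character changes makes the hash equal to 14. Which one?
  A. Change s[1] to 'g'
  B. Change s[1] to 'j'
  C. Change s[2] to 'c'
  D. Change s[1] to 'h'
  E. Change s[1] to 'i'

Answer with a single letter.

Answer: E

Derivation:
Option A: s[1]='c'->'g', delta=(7-3)*3^2 mod 127 = 36, hash=87+36 mod 127 = 123
Option B: s[1]='c'->'j', delta=(10-3)*3^2 mod 127 = 63, hash=87+63 mod 127 = 23
Option C: s[2]='g'->'c', delta=(3-7)*3^1 mod 127 = 115, hash=87+115 mod 127 = 75
Option D: s[1]='c'->'h', delta=(8-3)*3^2 mod 127 = 45, hash=87+45 mod 127 = 5
Option E: s[1]='c'->'i', delta=(9-3)*3^2 mod 127 = 54, hash=87+54 mod 127 = 14 <-- target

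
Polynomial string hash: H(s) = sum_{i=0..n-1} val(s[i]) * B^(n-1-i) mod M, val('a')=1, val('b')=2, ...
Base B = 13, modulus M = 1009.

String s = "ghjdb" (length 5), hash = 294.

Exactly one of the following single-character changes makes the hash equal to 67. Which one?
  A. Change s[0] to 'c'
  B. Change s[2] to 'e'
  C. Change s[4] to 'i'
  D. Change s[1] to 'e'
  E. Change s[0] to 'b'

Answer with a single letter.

Answer: A

Derivation:
Option A: s[0]='g'->'c', delta=(3-7)*13^4 mod 1009 = 782, hash=294+782 mod 1009 = 67 <-- target
Option B: s[2]='j'->'e', delta=(5-10)*13^2 mod 1009 = 164, hash=294+164 mod 1009 = 458
Option C: s[4]='b'->'i', delta=(9-2)*13^0 mod 1009 = 7, hash=294+7 mod 1009 = 301
Option D: s[1]='h'->'e', delta=(5-8)*13^3 mod 1009 = 472, hash=294+472 mod 1009 = 766
Option E: s[0]='g'->'b', delta=(2-7)*13^4 mod 1009 = 473, hash=294+473 mod 1009 = 767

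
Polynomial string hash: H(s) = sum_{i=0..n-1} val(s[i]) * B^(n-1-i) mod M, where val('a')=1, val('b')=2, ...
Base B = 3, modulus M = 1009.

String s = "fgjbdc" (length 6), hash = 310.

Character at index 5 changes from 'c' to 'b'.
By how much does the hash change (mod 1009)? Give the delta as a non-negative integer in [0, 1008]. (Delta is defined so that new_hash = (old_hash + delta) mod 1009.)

Answer: 1008

Derivation:
Delta formula: (val(new) - val(old)) * B^(n-1-k) mod M
  val('b') - val('c') = 2 - 3 = -1
  B^(n-1-k) = 3^0 mod 1009 = 1
  Delta = -1 * 1 mod 1009 = 1008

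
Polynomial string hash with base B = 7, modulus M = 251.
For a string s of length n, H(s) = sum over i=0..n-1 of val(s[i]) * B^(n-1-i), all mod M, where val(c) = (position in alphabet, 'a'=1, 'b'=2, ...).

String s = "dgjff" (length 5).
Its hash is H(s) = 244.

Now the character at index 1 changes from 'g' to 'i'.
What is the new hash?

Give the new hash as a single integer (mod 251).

val('g') = 7, val('i') = 9
Position k = 1, exponent = n-1-k = 3
B^3 mod M = 7^3 mod 251 = 92
Delta = (9 - 7) * 92 mod 251 = 184
New hash = (244 + 184) mod 251 = 177

Answer: 177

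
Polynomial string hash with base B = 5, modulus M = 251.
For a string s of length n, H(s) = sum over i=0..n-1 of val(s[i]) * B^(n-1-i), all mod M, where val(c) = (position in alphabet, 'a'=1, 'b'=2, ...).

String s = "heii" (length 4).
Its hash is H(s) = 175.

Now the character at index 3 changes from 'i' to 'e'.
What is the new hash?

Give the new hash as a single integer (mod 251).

Answer: 171

Derivation:
val('i') = 9, val('e') = 5
Position k = 3, exponent = n-1-k = 0
B^0 mod M = 5^0 mod 251 = 1
Delta = (5 - 9) * 1 mod 251 = 247
New hash = (175 + 247) mod 251 = 171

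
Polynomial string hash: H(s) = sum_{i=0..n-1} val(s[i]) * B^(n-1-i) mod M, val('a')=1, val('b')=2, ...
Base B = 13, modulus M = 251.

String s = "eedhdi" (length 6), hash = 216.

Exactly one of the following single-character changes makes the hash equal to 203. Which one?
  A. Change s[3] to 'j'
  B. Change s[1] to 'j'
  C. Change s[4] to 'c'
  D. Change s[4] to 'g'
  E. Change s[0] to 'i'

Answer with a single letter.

Answer: C

Derivation:
Option A: s[3]='h'->'j', delta=(10-8)*13^2 mod 251 = 87, hash=216+87 mod 251 = 52
Option B: s[1]='e'->'j', delta=(10-5)*13^4 mod 251 = 237, hash=216+237 mod 251 = 202
Option C: s[4]='d'->'c', delta=(3-4)*13^1 mod 251 = 238, hash=216+238 mod 251 = 203 <-- target
Option D: s[4]='d'->'g', delta=(7-4)*13^1 mod 251 = 39, hash=216+39 mod 251 = 4
Option E: s[0]='e'->'i', delta=(9-5)*13^5 mod 251 = 5, hash=216+5 mod 251 = 221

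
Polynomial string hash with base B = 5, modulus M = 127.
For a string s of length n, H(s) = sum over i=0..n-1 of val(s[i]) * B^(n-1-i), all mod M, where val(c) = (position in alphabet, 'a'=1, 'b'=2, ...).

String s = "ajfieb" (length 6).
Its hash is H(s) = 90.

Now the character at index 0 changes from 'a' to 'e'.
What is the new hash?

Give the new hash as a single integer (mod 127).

Answer: 17

Derivation:
val('a') = 1, val('e') = 5
Position k = 0, exponent = n-1-k = 5
B^5 mod M = 5^5 mod 127 = 77
Delta = (5 - 1) * 77 mod 127 = 54
New hash = (90 + 54) mod 127 = 17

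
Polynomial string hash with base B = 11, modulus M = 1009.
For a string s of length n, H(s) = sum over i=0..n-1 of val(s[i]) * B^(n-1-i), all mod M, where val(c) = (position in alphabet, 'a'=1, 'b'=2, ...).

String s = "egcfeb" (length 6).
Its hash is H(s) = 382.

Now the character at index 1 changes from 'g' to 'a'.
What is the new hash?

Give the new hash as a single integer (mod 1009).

val('g') = 7, val('a') = 1
Position k = 1, exponent = n-1-k = 4
B^4 mod M = 11^4 mod 1009 = 515
Delta = (1 - 7) * 515 mod 1009 = 946
New hash = (382 + 946) mod 1009 = 319

Answer: 319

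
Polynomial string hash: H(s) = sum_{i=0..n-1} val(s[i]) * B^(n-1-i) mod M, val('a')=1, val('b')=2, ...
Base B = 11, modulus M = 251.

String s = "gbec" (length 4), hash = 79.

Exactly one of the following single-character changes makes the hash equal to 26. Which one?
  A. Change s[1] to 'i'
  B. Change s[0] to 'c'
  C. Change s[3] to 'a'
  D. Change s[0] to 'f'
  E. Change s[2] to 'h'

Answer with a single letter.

Option A: s[1]='b'->'i', delta=(9-2)*11^2 mod 251 = 94, hash=79+94 mod 251 = 173
Option B: s[0]='g'->'c', delta=(3-7)*11^3 mod 251 = 198, hash=79+198 mod 251 = 26 <-- target
Option C: s[3]='c'->'a', delta=(1-3)*11^0 mod 251 = 249, hash=79+249 mod 251 = 77
Option D: s[0]='g'->'f', delta=(6-7)*11^3 mod 251 = 175, hash=79+175 mod 251 = 3
Option E: s[2]='e'->'h', delta=(8-5)*11^1 mod 251 = 33, hash=79+33 mod 251 = 112

Answer: B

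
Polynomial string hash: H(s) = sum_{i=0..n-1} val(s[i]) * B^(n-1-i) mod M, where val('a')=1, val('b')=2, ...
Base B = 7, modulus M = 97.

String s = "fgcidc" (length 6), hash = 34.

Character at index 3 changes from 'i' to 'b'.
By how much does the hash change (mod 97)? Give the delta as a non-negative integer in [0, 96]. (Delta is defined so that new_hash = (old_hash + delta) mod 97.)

Delta formula: (val(new) - val(old)) * B^(n-1-k) mod M
  val('b') - val('i') = 2 - 9 = -7
  B^(n-1-k) = 7^2 mod 97 = 49
  Delta = -7 * 49 mod 97 = 45

Answer: 45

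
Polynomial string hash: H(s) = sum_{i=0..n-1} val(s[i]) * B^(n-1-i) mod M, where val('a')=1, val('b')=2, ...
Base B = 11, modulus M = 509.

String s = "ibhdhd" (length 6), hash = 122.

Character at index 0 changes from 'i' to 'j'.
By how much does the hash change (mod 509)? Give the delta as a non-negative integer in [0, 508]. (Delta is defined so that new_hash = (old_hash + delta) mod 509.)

Delta formula: (val(new) - val(old)) * B^(n-1-k) mod M
  val('j') - val('i') = 10 - 9 = 1
  B^(n-1-k) = 11^5 mod 509 = 207
  Delta = 1 * 207 mod 509 = 207

Answer: 207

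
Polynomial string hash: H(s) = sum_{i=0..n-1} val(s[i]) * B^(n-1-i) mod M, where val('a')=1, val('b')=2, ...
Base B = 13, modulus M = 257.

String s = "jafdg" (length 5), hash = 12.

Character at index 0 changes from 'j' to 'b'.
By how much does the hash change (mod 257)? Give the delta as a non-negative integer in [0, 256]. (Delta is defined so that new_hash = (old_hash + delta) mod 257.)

Answer: 242

Derivation:
Delta formula: (val(new) - val(old)) * B^(n-1-k) mod M
  val('b') - val('j') = 2 - 10 = -8
  B^(n-1-k) = 13^4 mod 257 = 34
  Delta = -8 * 34 mod 257 = 242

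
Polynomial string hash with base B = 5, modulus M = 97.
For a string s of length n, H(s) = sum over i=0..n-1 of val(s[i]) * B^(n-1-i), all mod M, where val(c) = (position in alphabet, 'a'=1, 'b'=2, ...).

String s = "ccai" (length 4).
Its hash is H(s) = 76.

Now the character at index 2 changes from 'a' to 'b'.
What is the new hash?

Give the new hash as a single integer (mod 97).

val('a') = 1, val('b') = 2
Position k = 2, exponent = n-1-k = 1
B^1 mod M = 5^1 mod 97 = 5
Delta = (2 - 1) * 5 mod 97 = 5
New hash = (76 + 5) mod 97 = 81

Answer: 81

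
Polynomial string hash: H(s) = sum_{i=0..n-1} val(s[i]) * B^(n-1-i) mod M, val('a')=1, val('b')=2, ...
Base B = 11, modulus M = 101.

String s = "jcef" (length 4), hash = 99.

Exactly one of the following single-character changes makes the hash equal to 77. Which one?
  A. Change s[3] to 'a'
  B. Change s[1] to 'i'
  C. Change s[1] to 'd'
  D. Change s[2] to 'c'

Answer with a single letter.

Answer: D

Derivation:
Option A: s[3]='f'->'a', delta=(1-6)*11^0 mod 101 = 96, hash=99+96 mod 101 = 94
Option B: s[1]='c'->'i', delta=(9-3)*11^2 mod 101 = 19, hash=99+19 mod 101 = 17
Option C: s[1]='c'->'d', delta=(4-3)*11^2 mod 101 = 20, hash=99+20 mod 101 = 18
Option D: s[2]='e'->'c', delta=(3-5)*11^1 mod 101 = 79, hash=99+79 mod 101 = 77 <-- target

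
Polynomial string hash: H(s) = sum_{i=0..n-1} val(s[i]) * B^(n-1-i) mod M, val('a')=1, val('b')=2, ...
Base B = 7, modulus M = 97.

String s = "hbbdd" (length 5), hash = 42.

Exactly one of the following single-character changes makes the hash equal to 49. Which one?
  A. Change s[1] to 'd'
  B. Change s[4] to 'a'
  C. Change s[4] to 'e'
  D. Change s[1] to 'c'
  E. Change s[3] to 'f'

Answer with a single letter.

Option A: s[1]='b'->'d', delta=(4-2)*7^3 mod 97 = 7, hash=42+7 mod 97 = 49 <-- target
Option B: s[4]='d'->'a', delta=(1-4)*7^0 mod 97 = 94, hash=42+94 mod 97 = 39
Option C: s[4]='d'->'e', delta=(5-4)*7^0 mod 97 = 1, hash=42+1 mod 97 = 43
Option D: s[1]='b'->'c', delta=(3-2)*7^3 mod 97 = 52, hash=42+52 mod 97 = 94
Option E: s[3]='d'->'f', delta=(6-4)*7^1 mod 97 = 14, hash=42+14 mod 97 = 56

Answer: A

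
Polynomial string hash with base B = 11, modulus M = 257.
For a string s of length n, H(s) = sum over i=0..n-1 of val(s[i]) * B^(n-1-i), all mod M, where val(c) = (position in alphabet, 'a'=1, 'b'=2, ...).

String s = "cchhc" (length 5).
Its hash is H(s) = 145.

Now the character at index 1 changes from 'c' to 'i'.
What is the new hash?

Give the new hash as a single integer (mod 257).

val('c') = 3, val('i') = 9
Position k = 1, exponent = n-1-k = 3
B^3 mod M = 11^3 mod 257 = 46
Delta = (9 - 3) * 46 mod 257 = 19
New hash = (145 + 19) mod 257 = 164

Answer: 164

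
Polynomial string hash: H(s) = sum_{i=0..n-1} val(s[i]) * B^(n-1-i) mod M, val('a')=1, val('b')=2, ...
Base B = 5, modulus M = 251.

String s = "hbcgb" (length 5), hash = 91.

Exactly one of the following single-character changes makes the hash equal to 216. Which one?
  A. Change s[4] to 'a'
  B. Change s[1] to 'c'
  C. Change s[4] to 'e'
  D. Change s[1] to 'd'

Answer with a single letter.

Option A: s[4]='b'->'a', delta=(1-2)*5^0 mod 251 = 250, hash=91+250 mod 251 = 90
Option B: s[1]='b'->'c', delta=(3-2)*5^3 mod 251 = 125, hash=91+125 mod 251 = 216 <-- target
Option C: s[4]='b'->'e', delta=(5-2)*5^0 mod 251 = 3, hash=91+3 mod 251 = 94
Option D: s[1]='b'->'d', delta=(4-2)*5^3 mod 251 = 250, hash=91+250 mod 251 = 90

Answer: B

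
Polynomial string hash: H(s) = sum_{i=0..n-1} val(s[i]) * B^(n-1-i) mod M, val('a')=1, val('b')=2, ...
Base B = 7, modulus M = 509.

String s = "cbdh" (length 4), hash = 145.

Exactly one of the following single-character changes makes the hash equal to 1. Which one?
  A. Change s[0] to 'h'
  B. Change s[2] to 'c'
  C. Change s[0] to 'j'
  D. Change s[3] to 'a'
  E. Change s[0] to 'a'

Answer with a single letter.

Option A: s[0]='c'->'h', delta=(8-3)*7^3 mod 509 = 188, hash=145+188 mod 509 = 333
Option B: s[2]='d'->'c', delta=(3-4)*7^1 mod 509 = 502, hash=145+502 mod 509 = 138
Option C: s[0]='c'->'j', delta=(10-3)*7^3 mod 509 = 365, hash=145+365 mod 509 = 1 <-- target
Option D: s[3]='h'->'a', delta=(1-8)*7^0 mod 509 = 502, hash=145+502 mod 509 = 138
Option E: s[0]='c'->'a', delta=(1-3)*7^3 mod 509 = 332, hash=145+332 mod 509 = 477

Answer: C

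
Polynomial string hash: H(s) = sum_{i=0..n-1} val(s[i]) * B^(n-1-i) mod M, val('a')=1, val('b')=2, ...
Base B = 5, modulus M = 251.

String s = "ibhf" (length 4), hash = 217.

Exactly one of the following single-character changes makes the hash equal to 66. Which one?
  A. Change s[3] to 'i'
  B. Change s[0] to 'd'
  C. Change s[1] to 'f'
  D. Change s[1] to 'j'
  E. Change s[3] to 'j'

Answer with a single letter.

Answer: C

Derivation:
Option A: s[3]='f'->'i', delta=(9-6)*5^0 mod 251 = 3, hash=217+3 mod 251 = 220
Option B: s[0]='i'->'d', delta=(4-9)*5^3 mod 251 = 128, hash=217+128 mod 251 = 94
Option C: s[1]='b'->'f', delta=(6-2)*5^2 mod 251 = 100, hash=217+100 mod 251 = 66 <-- target
Option D: s[1]='b'->'j', delta=(10-2)*5^2 mod 251 = 200, hash=217+200 mod 251 = 166
Option E: s[3]='f'->'j', delta=(10-6)*5^0 mod 251 = 4, hash=217+4 mod 251 = 221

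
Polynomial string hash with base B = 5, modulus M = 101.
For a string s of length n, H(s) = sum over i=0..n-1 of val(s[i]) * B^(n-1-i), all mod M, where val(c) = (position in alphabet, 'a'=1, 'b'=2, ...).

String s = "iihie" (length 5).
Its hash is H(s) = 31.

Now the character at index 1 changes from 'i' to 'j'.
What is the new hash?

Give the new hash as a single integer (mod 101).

Answer: 55

Derivation:
val('i') = 9, val('j') = 10
Position k = 1, exponent = n-1-k = 3
B^3 mod M = 5^3 mod 101 = 24
Delta = (10 - 9) * 24 mod 101 = 24
New hash = (31 + 24) mod 101 = 55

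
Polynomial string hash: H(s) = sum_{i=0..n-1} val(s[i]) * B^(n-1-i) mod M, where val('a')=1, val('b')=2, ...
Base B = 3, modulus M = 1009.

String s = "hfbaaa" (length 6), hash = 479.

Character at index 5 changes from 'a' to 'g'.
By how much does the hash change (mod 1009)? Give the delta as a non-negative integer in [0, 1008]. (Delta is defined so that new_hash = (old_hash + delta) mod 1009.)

Answer: 6

Derivation:
Delta formula: (val(new) - val(old)) * B^(n-1-k) mod M
  val('g') - val('a') = 7 - 1 = 6
  B^(n-1-k) = 3^0 mod 1009 = 1
  Delta = 6 * 1 mod 1009 = 6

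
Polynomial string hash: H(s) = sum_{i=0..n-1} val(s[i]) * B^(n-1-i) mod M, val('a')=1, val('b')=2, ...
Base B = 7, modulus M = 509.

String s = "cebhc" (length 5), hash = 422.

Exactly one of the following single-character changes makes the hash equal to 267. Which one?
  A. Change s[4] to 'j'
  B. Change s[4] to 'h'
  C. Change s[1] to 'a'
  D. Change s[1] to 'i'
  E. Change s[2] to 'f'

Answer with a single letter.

Option A: s[4]='c'->'j', delta=(10-3)*7^0 mod 509 = 7, hash=422+7 mod 509 = 429
Option B: s[4]='c'->'h', delta=(8-3)*7^0 mod 509 = 5, hash=422+5 mod 509 = 427
Option C: s[1]='e'->'a', delta=(1-5)*7^3 mod 509 = 155, hash=422+155 mod 509 = 68
Option D: s[1]='e'->'i', delta=(9-5)*7^3 mod 509 = 354, hash=422+354 mod 509 = 267 <-- target
Option E: s[2]='b'->'f', delta=(6-2)*7^2 mod 509 = 196, hash=422+196 mod 509 = 109

Answer: D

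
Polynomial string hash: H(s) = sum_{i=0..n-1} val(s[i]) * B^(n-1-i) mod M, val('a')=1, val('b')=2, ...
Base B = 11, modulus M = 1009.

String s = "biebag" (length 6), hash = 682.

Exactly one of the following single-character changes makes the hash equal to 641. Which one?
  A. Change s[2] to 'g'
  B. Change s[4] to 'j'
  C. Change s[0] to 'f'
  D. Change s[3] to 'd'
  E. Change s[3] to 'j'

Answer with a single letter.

Answer: E

Derivation:
Option A: s[2]='e'->'g', delta=(7-5)*11^3 mod 1009 = 644, hash=682+644 mod 1009 = 317
Option B: s[4]='a'->'j', delta=(10-1)*11^1 mod 1009 = 99, hash=682+99 mod 1009 = 781
Option C: s[0]='b'->'f', delta=(6-2)*11^5 mod 1009 = 462, hash=682+462 mod 1009 = 135
Option D: s[3]='b'->'d', delta=(4-2)*11^2 mod 1009 = 242, hash=682+242 mod 1009 = 924
Option E: s[3]='b'->'j', delta=(10-2)*11^2 mod 1009 = 968, hash=682+968 mod 1009 = 641 <-- target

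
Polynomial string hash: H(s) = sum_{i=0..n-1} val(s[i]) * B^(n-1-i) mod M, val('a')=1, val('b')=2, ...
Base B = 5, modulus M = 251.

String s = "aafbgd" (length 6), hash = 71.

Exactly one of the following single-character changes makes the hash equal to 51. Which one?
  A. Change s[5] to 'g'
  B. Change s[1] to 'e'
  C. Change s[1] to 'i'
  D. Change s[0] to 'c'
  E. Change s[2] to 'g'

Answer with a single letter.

Option A: s[5]='d'->'g', delta=(7-4)*5^0 mod 251 = 3, hash=71+3 mod 251 = 74
Option B: s[1]='a'->'e', delta=(5-1)*5^4 mod 251 = 241, hash=71+241 mod 251 = 61
Option C: s[1]='a'->'i', delta=(9-1)*5^4 mod 251 = 231, hash=71+231 mod 251 = 51 <-- target
Option D: s[0]='a'->'c', delta=(3-1)*5^5 mod 251 = 226, hash=71+226 mod 251 = 46
Option E: s[2]='f'->'g', delta=(7-6)*5^3 mod 251 = 125, hash=71+125 mod 251 = 196

Answer: C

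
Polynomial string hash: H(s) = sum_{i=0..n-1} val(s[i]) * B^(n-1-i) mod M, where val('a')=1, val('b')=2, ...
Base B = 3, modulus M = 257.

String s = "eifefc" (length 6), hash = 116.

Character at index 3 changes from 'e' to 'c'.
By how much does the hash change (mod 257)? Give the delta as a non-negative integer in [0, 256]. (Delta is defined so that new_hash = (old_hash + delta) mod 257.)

Delta formula: (val(new) - val(old)) * B^(n-1-k) mod M
  val('c') - val('e') = 3 - 5 = -2
  B^(n-1-k) = 3^2 mod 257 = 9
  Delta = -2 * 9 mod 257 = 239

Answer: 239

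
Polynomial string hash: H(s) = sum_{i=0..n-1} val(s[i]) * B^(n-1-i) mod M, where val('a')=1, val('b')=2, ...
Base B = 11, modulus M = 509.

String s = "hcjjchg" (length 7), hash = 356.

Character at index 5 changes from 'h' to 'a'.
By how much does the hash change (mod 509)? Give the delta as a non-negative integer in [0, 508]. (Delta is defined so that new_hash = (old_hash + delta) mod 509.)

Answer: 432

Derivation:
Delta formula: (val(new) - val(old)) * B^(n-1-k) mod M
  val('a') - val('h') = 1 - 8 = -7
  B^(n-1-k) = 11^1 mod 509 = 11
  Delta = -7 * 11 mod 509 = 432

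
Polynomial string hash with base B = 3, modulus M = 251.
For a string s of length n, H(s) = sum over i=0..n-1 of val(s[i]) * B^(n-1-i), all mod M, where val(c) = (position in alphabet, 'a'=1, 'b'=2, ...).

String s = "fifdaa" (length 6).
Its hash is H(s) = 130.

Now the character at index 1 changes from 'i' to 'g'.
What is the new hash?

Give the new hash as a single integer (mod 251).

val('i') = 9, val('g') = 7
Position k = 1, exponent = n-1-k = 4
B^4 mod M = 3^4 mod 251 = 81
Delta = (7 - 9) * 81 mod 251 = 89
New hash = (130 + 89) mod 251 = 219

Answer: 219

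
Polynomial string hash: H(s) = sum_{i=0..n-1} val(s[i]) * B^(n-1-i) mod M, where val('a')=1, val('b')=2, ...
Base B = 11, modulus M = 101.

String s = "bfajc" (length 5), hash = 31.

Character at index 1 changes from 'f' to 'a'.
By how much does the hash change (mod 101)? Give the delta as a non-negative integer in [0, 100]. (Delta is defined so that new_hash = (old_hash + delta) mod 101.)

Answer: 11

Derivation:
Delta formula: (val(new) - val(old)) * B^(n-1-k) mod M
  val('a') - val('f') = 1 - 6 = -5
  B^(n-1-k) = 11^3 mod 101 = 18
  Delta = -5 * 18 mod 101 = 11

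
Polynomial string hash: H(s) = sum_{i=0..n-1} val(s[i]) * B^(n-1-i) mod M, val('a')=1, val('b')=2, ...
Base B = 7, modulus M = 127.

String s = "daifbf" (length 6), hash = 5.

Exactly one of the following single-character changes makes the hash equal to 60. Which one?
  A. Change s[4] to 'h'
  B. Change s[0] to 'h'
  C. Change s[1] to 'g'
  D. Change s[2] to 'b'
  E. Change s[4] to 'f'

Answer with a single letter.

Option A: s[4]='b'->'h', delta=(8-2)*7^1 mod 127 = 42, hash=5+42 mod 127 = 47
Option B: s[0]='d'->'h', delta=(8-4)*7^5 mod 127 = 45, hash=5+45 mod 127 = 50
Option C: s[1]='a'->'g', delta=(7-1)*7^4 mod 127 = 55, hash=5+55 mod 127 = 60 <-- target
Option D: s[2]='i'->'b', delta=(2-9)*7^3 mod 127 = 12, hash=5+12 mod 127 = 17
Option E: s[4]='b'->'f', delta=(6-2)*7^1 mod 127 = 28, hash=5+28 mod 127 = 33

Answer: C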